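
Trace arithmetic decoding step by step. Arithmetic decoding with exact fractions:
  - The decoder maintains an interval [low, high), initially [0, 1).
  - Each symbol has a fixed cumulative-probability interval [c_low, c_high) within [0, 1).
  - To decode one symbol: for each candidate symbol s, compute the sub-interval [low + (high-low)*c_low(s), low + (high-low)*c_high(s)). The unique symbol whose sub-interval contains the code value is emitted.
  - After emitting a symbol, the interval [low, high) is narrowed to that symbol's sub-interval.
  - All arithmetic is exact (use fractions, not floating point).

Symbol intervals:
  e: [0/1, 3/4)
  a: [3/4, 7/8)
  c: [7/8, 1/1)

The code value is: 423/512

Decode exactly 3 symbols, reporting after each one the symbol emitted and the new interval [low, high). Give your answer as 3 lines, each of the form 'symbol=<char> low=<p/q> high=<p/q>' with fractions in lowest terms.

Answer: symbol=a low=3/4 high=7/8
symbol=e low=3/4 high=27/32
symbol=a low=105/128 high=213/256

Derivation:
Step 1: interval [0/1, 1/1), width = 1/1 - 0/1 = 1/1
  'e': [0/1 + 1/1*0/1, 0/1 + 1/1*3/4) = [0/1, 3/4)
  'a': [0/1 + 1/1*3/4, 0/1 + 1/1*7/8) = [3/4, 7/8) <- contains code 423/512
  'c': [0/1 + 1/1*7/8, 0/1 + 1/1*1/1) = [7/8, 1/1)
  emit 'a', narrow to [3/4, 7/8)
Step 2: interval [3/4, 7/8), width = 7/8 - 3/4 = 1/8
  'e': [3/4 + 1/8*0/1, 3/4 + 1/8*3/4) = [3/4, 27/32) <- contains code 423/512
  'a': [3/4 + 1/8*3/4, 3/4 + 1/8*7/8) = [27/32, 55/64)
  'c': [3/4 + 1/8*7/8, 3/4 + 1/8*1/1) = [55/64, 7/8)
  emit 'e', narrow to [3/4, 27/32)
Step 3: interval [3/4, 27/32), width = 27/32 - 3/4 = 3/32
  'e': [3/4 + 3/32*0/1, 3/4 + 3/32*3/4) = [3/4, 105/128)
  'a': [3/4 + 3/32*3/4, 3/4 + 3/32*7/8) = [105/128, 213/256) <- contains code 423/512
  'c': [3/4 + 3/32*7/8, 3/4 + 3/32*1/1) = [213/256, 27/32)
  emit 'a', narrow to [105/128, 213/256)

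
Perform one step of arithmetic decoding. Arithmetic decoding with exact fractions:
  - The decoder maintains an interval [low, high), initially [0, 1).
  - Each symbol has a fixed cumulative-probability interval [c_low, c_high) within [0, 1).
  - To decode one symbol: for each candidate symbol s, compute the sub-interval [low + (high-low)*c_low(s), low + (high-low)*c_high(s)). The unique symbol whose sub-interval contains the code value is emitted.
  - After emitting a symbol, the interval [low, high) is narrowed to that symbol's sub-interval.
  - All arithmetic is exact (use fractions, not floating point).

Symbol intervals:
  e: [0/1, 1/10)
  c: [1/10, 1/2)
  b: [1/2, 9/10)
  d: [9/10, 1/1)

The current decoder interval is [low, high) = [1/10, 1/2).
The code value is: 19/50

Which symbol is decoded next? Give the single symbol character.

Interval width = high − low = 1/2 − 1/10 = 2/5
Scaled code = (code − low) / width = (19/50 − 1/10) / 2/5 = 7/10
  e: [0/1, 1/10) 
  c: [1/10, 1/2) 
  b: [1/2, 9/10) ← scaled code falls here ✓
  d: [9/10, 1/1) 

Answer: b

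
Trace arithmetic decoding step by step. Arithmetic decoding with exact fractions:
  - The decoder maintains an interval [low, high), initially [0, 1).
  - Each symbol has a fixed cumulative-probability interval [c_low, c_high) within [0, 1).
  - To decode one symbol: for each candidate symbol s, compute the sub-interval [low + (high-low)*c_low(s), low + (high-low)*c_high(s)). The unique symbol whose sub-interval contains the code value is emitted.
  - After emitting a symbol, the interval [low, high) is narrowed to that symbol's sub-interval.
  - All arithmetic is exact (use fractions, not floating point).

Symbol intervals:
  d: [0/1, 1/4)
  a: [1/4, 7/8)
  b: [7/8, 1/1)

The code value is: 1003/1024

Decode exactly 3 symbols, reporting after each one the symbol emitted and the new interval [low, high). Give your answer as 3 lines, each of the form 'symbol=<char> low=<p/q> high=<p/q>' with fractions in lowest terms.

Answer: symbol=b low=7/8 high=1/1
symbol=a low=29/32 high=63/64
symbol=b low=499/512 high=63/64

Derivation:
Step 1: interval [0/1, 1/1), width = 1/1 - 0/1 = 1/1
  'd': [0/1 + 1/1*0/1, 0/1 + 1/1*1/4) = [0/1, 1/4)
  'a': [0/1 + 1/1*1/4, 0/1 + 1/1*7/8) = [1/4, 7/8)
  'b': [0/1 + 1/1*7/8, 0/1 + 1/1*1/1) = [7/8, 1/1) <- contains code 1003/1024
  emit 'b', narrow to [7/8, 1/1)
Step 2: interval [7/8, 1/1), width = 1/1 - 7/8 = 1/8
  'd': [7/8 + 1/8*0/1, 7/8 + 1/8*1/4) = [7/8, 29/32)
  'a': [7/8 + 1/8*1/4, 7/8 + 1/8*7/8) = [29/32, 63/64) <- contains code 1003/1024
  'b': [7/8 + 1/8*7/8, 7/8 + 1/8*1/1) = [63/64, 1/1)
  emit 'a', narrow to [29/32, 63/64)
Step 3: interval [29/32, 63/64), width = 63/64 - 29/32 = 5/64
  'd': [29/32 + 5/64*0/1, 29/32 + 5/64*1/4) = [29/32, 237/256)
  'a': [29/32 + 5/64*1/4, 29/32 + 5/64*7/8) = [237/256, 499/512)
  'b': [29/32 + 5/64*7/8, 29/32 + 5/64*1/1) = [499/512, 63/64) <- contains code 1003/1024
  emit 'b', narrow to [499/512, 63/64)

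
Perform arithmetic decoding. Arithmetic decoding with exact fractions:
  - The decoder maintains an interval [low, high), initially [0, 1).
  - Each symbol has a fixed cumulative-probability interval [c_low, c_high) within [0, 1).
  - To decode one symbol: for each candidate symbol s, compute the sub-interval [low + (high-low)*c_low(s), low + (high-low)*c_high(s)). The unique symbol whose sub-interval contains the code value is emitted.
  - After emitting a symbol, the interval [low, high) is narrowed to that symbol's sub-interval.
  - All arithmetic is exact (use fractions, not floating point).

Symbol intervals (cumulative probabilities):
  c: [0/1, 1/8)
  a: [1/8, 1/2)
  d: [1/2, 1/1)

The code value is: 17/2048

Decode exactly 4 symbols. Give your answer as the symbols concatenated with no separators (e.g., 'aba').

Answer: ccdc

Derivation:
Step 1: interval [0/1, 1/1), width = 1/1 - 0/1 = 1/1
  'c': [0/1 + 1/1*0/1, 0/1 + 1/1*1/8) = [0/1, 1/8) <- contains code 17/2048
  'a': [0/1 + 1/1*1/8, 0/1 + 1/1*1/2) = [1/8, 1/2)
  'd': [0/1 + 1/1*1/2, 0/1 + 1/1*1/1) = [1/2, 1/1)
  emit 'c', narrow to [0/1, 1/8)
Step 2: interval [0/1, 1/8), width = 1/8 - 0/1 = 1/8
  'c': [0/1 + 1/8*0/1, 0/1 + 1/8*1/8) = [0/1, 1/64) <- contains code 17/2048
  'a': [0/1 + 1/8*1/8, 0/1 + 1/8*1/2) = [1/64, 1/16)
  'd': [0/1 + 1/8*1/2, 0/1 + 1/8*1/1) = [1/16, 1/8)
  emit 'c', narrow to [0/1, 1/64)
Step 3: interval [0/1, 1/64), width = 1/64 - 0/1 = 1/64
  'c': [0/1 + 1/64*0/1, 0/1 + 1/64*1/8) = [0/1, 1/512)
  'a': [0/1 + 1/64*1/8, 0/1 + 1/64*1/2) = [1/512, 1/128)
  'd': [0/1 + 1/64*1/2, 0/1 + 1/64*1/1) = [1/128, 1/64) <- contains code 17/2048
  emit 'd', narrow to [1/128, 1/64)
Step 4: interval [1/128, 1/64), width = 1/64 - 1/128 = 1/128
  'c': [1/128 + 1/128*0/1, 1/128 + 1/128*1/8) = [1/128, 9/1024) <- contains code 17/2048
  'a': [1/128 + 1/128*1/8, 1/128 + 1/128*1/2) = [9/1024, 3/256)
  'd': [1/128 + 1/128*1/2, 1/128 + 1/128*1/1) = [3/256, 1/64)
  emit 'c', narrow to [1/128, 9/1024)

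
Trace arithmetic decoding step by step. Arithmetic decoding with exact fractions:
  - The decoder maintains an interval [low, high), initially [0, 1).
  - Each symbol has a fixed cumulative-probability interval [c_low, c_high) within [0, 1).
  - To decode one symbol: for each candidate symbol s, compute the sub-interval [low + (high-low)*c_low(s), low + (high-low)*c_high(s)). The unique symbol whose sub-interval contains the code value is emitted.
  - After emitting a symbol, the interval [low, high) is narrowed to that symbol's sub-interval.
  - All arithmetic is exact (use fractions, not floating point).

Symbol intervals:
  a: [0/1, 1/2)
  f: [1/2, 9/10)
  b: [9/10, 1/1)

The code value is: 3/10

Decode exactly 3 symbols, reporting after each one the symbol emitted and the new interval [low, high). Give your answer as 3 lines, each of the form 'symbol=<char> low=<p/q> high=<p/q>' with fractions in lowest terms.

Answer: symbol=a low=0/1 high=1/2
symbol=f low=1/4 high=9/20
symbol=a low=1/4 high=7/20

Derivation:
Step 1: interval [0/1, 1/1), width = 1/1 - 0/1 = 1/1
  'a': [0/1 + 1/1*0/1, 0/1 + 1/1*1/2) = [0/1, 1/2) <- contains code 3/10
  'f': [0/1 + 1/1*1/2, 0/1 + 1/1*9/10) = [1/2, 9/10)
  'b': [0/1 + 1/1*9/10, 0/1 + 1/1*1/1) = [9/10, 1/1)
  emit 'a', narrow to [0/1, 1/2)
Step 2: interval [0/1, 1/2), width = 1/2 - 0/1 = 1/2
  'a': [0/1 + 1/2*0/1, 0/1 + 1/2*1/2) = [0/1, 1/4)
  'f': [0/1 + 1/2*1/2, 0/1 + 1/2*9/10) = [1/4, 9/20) <- contains code 3/10
  'b': [0/1 + 1/2*9/10, 0/1 + 1/2*1/1) = [9/20, 1/2)
  emit 'f', narrow to [1/4, 9/20)
Step 3: interval [1/4, 9/20), width = 9/20 - 1/4 = 1/5
  'a': [1/4 + 1/5*0/1, 1/4 + 1/5*1/2) = [1/4, 7/20) <- contains code 3/10
  'f': [1/4 + 1/5*1/2, 1/4 + 1/5*9/10) = [7/20, 43/100)
  'b': [1/4 + 1/5*9/10, 1/4 + 1/5*1/1) = [43/100, 9/20)
  emit 'a', narrow to [1/4, 7/20)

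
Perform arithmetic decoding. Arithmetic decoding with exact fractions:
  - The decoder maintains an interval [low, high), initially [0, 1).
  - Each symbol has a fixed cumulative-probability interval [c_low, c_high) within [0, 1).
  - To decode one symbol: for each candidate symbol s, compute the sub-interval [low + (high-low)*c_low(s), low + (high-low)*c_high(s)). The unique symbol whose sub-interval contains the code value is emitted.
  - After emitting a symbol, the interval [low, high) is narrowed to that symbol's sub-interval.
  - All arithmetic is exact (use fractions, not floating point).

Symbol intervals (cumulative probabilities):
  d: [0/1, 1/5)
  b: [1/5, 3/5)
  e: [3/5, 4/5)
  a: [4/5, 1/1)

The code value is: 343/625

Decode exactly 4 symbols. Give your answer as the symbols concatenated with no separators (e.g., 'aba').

Step 1: interval [0/1, 1/1), width = 1/1 - 0/1 = 1/1
  'd': [0/1 + 1/1*0/1, 0/1 + 1/1*1/5) = [0/1, 1/5)
  'b': [0/1 + 1/1*1/5, 0/1 + 1/1*3/5) = [1/5, 3/5) <- contains code 343/625
  'e': [0/1 + 1/1*3/5, 0/1 + 1/1*4/5) = [3/5, 4/5)
  'a': [0/1 + 1/1*4/5, 0/1 + 1/1*1/1) = [4/5, 1/1)
  emit 'b', narrow to [1/5, 3/5)
Step 2: interval [1/5, 3/5), width = 3/5 - 1/5 = 2/5
  'd': [1/5 + 2/5*0/1, 1/5 + 2/5*1/5) = [1/5, 7/25)
  'b': [1/5 + 2/5*1/5, 1/5 + 2/5*3/5) = [7/25, 11/25)
  'e': [1/5 + 2/5*3/5, 1/5 + 2/5*4/5) = [11/25, 13/25)
  'a': [1/5 + 2/5*4/5, 1/5 + 2/5*1/1) = [13/25, 3/5) <- contains code 343/625
  emit 'a', narrow to [13/25, 3/5)
Step 3: interval [13/25, 3/5), width = 3/5 - 13/25 = 2/25
  'd': [13/25 + 2/25*0/1, 13/25 + 2/25*1/5) = [13/25, 67/125)
  'b': [13/25 + 2/25*1/5, 13/25 + 2/25*3/5) = [67/125, 71/125) <- contains code 343/625
  'e': [13/25 + 2/25*3/5, 13/25 + 2/25*4/5) = [71/125, 73/125)
  'a': [13/25 + 2/25*4/5, 13/25 + 2/25*1/1) = [73/125, 3/5)
  emit 'b', narrow to [67/125, 71/125)
Step 4: interval [67/125, 71/125), width = 71/125 - 67/125 = 4/125
  'd': [67/125 + 4/125*0/1, 67/125 + 4/125*1/5) = [67/125, 339/625)
  'b': [67/125 + 4/125*1/5, 67/125 + 4/125*3/5) = [339/625, 347/625) <- contains code 343/625
  'e': [67/125 + 4/125*3/5, 67/125 + 4/125*4/5) = [347/625, 351/625)
  'a': [67/125 + 4/125*4/5, 67/125 + 4/125*1/1) = [351/625, 71/125)
  emit 'b', narrow to [339/625, 347/625)

Answer: babb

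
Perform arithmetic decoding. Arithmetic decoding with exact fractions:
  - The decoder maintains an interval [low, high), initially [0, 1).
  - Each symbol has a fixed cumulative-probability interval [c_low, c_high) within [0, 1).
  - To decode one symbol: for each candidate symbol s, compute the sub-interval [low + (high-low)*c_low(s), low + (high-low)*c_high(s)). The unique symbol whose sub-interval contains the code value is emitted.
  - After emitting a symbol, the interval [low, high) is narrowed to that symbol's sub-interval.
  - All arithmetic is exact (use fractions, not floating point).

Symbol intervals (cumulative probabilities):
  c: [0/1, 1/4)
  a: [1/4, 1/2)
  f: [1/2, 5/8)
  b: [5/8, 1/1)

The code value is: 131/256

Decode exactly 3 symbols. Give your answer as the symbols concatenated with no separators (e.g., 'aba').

Answer: fca

Derivation:
Step 1: interval [0/1, 1/1), width = 1/1 - 0/1 = 1/1
  'c': [0/1 + 1/1*0/1, 0/1 + 1/1*1/4) = [0/1, 1/4)
  'a': [0/1 + 1/1*1/4, 0/1 + 1/1*1/2) = [1/4, 1/2)
  'f': [0/1 + 1/1*1/2, 0/1 + 1/1*5/8) = [1/2, 5/8) <- contains code 131/256
  'b': [0/1 + 1/1*5/8, 0/1 + 1/1*1/1) = [5/8, 1/1)
  emit 'f', narrow to [1/2, 5/8)
Step 2: interval [1/2, 5/8), width = 5/8 - 1/2 = 1/8
  'c': [1/2 + 1/8*0/1, 1/2 + 1/8*1/4) = [1/2, 17/32) <- contains code 131/256
  'a': [1/2 + 1/8*1/4, 1/2 + 1/8*1/2) = [17/32, 9/16)
  'f': [1/2 + 1/8*1/2, 1/2 + 1/8*5/8) = [9/16, 37/64)
  'b': [1/2 + 1/8*5/8, 1/2 + 1/8*1/1) = [37/64, 5/8)
  emit 'c', narrow to [1/2, 17/32)
Step 3: interval [1/2, 17/32), width = 17/32 - 1/2 = 1/32
  'c': [1/2 + 1/32*0/1, 1/2 + 1/32*1/4) = [1/2, 65/128)
  'a': [1/2 + 1/32*1/4, 1/2 + 1/32*1/2) = [65/128, 33/64) <- contains code 131/256
  'f': [1/2 + 1/32*1/2, 1/2 + 1/32*5/8) = [33/64, 133/256)
  'b': [1/2 + 1/32*5/8, 1/2 + 1/32*1/1) = [133/256, 17/32)
  emit 'a', narrow to [65/128, 33/64)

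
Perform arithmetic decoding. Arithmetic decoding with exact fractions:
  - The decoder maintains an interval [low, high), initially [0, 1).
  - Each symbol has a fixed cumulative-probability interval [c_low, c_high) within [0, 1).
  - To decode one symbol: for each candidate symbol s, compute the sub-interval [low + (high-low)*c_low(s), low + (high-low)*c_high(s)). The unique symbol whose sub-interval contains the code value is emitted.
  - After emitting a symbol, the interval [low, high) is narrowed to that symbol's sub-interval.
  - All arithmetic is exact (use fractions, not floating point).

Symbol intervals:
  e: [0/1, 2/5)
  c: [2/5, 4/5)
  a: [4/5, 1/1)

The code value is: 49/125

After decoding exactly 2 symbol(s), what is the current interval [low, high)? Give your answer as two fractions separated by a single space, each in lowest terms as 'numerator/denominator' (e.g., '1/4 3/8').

Answer: 8/25 2/5

Derivation:
Step 1: interval [0/1, 1/1), width = 1/1 - 0/1 = 1/1
  'e': [0/1 + 1/1*0/1, 0/1 + 1/1*2/5) = [0/1, 2/5) <- contains code 49/125
  'c': [0/1 + 1/1*2/5, 0/1 + 1/1*4/5) = [2/5, 4/5)
  'a': [0/1 + 1/1*4/5, 0/1 + 1/1*1/1) = [4/5, 1/1)
  emit 'e', narrow to [0/1, 2/5)
Step 2: interval [0/1, 2/5), width = 2/5 - 0/1 = 2/5
  'e': [0/1 + 2/5*0/1, 0/1 + 2/5*2/5) = [0/1, 4/25)
  'c': [0/1 + 2/5*2/5, 0/1 + 2/5*4/5) = [4/25, 8/25)
  'a': [0/1 + 2/5*4/5, 0/1 + 2/5*1/1) = [8/25, 2/5) <- contains code 49/125
  emit 'a', narrow to [8/25, 2/5)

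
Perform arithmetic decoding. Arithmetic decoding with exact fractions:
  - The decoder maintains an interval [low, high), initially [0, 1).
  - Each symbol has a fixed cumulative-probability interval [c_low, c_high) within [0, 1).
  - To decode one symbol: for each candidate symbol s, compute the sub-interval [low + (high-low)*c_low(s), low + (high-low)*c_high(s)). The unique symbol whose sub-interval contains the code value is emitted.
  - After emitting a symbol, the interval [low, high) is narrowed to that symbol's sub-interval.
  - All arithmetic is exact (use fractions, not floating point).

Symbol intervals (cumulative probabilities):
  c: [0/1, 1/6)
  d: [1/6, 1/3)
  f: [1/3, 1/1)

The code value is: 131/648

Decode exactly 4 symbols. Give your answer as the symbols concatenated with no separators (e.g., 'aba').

Step 1: interval [0/1, 1/1), width = 1/1 - 0/1 = 1/1
  'c': [0/1 + 1/1*0/1, 0/1 + 1/1*1/6) = [0/1, 1/6)
  'd': [0/1 + 1/1*1/6, 0/1 + 1/1*1/3) = [1/6, 1/3) <- contains code 131/648
  'f': [0/1 + 1/1*1/3, 0/1 + 1/1*1/1) = [1/3, 1/1)
  emit 'd', narrow to [1/6, 1/3)
Step 2: interval [1/6, 1/3), width = 1/3 - 1/6 = 1/6
  'c': [1/6 + 1/6*0/1, 1/6 + 1/6*1/6) = [1/6, 7/36)
  'd': [1/6 + 1/6*1/6, 1/6 + 1/6*1/3) = [7/36, 2/9) <- contains code 131/648
  'f': [1/6 + 1/6*1/3, 1/6 + 1/6*1/1) = [2/9, 1/3)
  emit 'd', narrow to [7/36, 2/9)
Step 3: interval [7/36, 2/9), width = 2/9 - 7/36 = 1/36
  'c': [7/36 + 1/36*0/1, 7/36 + 1/36*1/6) = [7/36, 43/216)
  'd': [7/36 + 1/36*1/6, 7/36 + 1/36*1/3) = [43/216, 11/54) <- contains code 131/648
  'f': [7/36 + 1/36*1/3, 7/36 + 1/36*1/1) = [11/54, 2/9)
  emit 'd', narrow to [43/216, 11/54)
Step 4: interval [43/216, 11/54), width = 11/54 - 43/216 = 1/216
  'c': [43/216 + 1/216*0/1, 43/216 + 1/216*1/6) = [43/216, 259/1296)
  'd': [43/216 + 1/216*1/6, 43/216 + 1/216*1/3) = [259/1296, 65/324)
  'f': [43/216 + 1/216*1/3, 43/216 + 1/216*1/1) = [65/324, 11/54) <- contains code 131/648
  emit 'f', narrow to [65/324, 11/54)

Answer: dddf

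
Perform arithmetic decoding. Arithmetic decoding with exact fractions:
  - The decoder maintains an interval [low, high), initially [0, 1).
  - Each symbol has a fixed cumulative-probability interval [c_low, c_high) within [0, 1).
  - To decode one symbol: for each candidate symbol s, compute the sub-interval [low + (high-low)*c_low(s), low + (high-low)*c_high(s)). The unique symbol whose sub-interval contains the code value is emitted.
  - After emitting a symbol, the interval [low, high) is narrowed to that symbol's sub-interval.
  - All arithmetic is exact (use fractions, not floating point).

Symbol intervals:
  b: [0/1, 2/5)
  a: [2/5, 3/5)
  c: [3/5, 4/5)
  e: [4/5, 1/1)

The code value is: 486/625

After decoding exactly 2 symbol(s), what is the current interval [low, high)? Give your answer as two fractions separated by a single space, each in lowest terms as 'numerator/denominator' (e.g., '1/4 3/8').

Answer: 19/25 4/5

Derivation:
Step 1: interval [0/1, 1/1), width = 1/1 - 0/1 = 1/1
  'b': [0/1 + 1/1*0/1, 0/1 + 1/1*2/5) = [0/1, 2/5)
  'a': [0/1 + 1/1*2/5, 0/1 + 1/1*3/5) = [2/5, 3/5)
  'c': [0/1 + 1/1*3/5, 0/1 + 1/1*4/5) = [3/5, 4/5) <- contains code 486/625
  'e': [0/1 + 1/1*4/5, 0/1 + 1/1*1/1) = [4/5, 1/1)
  emit 'c', narrow to [3/5, 4/5)
Step 2: interval [3/5, 4/5), width = 4/5 - 3/5 = 1/5
  'b': [3/5 + 1/5*0/1, 3/5 + 1/5*2/5) = [3/5, 17/25)
  'a': [3/5 + 1/5*2/5, 3/5 + 1/5*3/5) = [17/25, 18/25)
  'c': [3/5 + 1/5*3/5, 3/5 + 1/5*4/5) = [18/25, 19/25)
  'e': [3/5 + 1/5*4/5, 3/5 + 1/5*1/1) = [19/25, 4/5) <- contains code 486/625
  emit 'e', narrow to [19/25, 4/5)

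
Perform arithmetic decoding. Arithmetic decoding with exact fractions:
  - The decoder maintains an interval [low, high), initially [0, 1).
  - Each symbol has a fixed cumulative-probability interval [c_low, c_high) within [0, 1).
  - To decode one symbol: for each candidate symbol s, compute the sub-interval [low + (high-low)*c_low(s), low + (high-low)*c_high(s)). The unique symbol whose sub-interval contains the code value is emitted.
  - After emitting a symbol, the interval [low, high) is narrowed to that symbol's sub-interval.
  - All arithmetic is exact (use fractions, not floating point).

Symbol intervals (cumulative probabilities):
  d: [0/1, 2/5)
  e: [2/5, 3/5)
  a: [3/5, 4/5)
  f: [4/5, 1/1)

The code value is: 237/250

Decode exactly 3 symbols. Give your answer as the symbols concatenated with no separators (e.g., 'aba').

Answer: faa

Derivation:
Step 1: interval [0/1, 1/1), width = 1/1 - 0/1 = 1/1
  'd': [0/1 + 1/1*0/1, 0/1 + 1/1*2/5) = [0/1, 2/5)
  'e': [0/1 + 1/1*2/5, 0/1 + 1/1*3/5) = [2/5, 3/5)
  'a': [0/1 + 1/1*3/5, 0/1 + 1/1*4/5) = [3/5, 4/5)
  'f': [0/1 + 1/1*4/5, 0/1 + 1/1*1/1) = [4/5, 1/1) <- contains code 237/250
  emit 'f', narrow to [4/5, 1/1)
Step 2: interval [4/5, 1/1), width = 1/1 - 4/5 = 1/5
  'd': [4/5 + 1/5*0/1, 4/5 + 1/5*2/5) = [4/5, 22/25)
  'e': [4/5 + 1/5*2/5, 4/5 + 1/5*3/5) = [22/25, 23/25)
  'a': [4/5 + 1/5*3/5, 4/5 + 1/5*4/5) = [23/25, 24/25) <- contains code 237/250
  'f': [4/5 + 1/5*4/5, 4/5 + 1/5*1/1) = [24/25, 1/1)
  emit 'a', narrow to [23/25, 24/25)
Step 3: interval [23/25, 24/25), width = 24/25 - 23/25 = 1/25
  'd': [23/25 + 1/25*0/1, 23/25 + 1/25*2/5) = [23/25, 117/125)
  'e': [23/25 + 1/25*2/5, 23/25 + 1/25*3/5) = [117/125, 118/125)
  'a': [23/25 + 1/25*3/5, 23/25 + 1/25*4/5) = [118/125, 119/125) <- contains code 237/250
  'f': [23/25 + 1/25*4/5, 23/25 + 1/25*1/1) = [119/125, 24/25)
  emit 'a', narrow to [118/125, 119/125)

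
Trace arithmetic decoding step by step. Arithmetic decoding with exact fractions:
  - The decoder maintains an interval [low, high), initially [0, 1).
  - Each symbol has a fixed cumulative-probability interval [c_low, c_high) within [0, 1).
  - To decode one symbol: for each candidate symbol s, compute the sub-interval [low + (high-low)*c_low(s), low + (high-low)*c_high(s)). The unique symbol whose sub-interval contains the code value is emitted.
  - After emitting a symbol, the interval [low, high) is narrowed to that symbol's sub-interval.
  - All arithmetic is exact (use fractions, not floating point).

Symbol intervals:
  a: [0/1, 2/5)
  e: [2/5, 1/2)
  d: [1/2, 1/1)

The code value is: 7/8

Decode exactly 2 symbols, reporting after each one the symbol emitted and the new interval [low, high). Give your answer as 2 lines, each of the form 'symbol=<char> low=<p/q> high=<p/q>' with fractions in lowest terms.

Answer: symbol=d low=1/2 high=1/1
symbol=d low=3/4 high=1/1

Derivation:
Step 1: interval [0/1, 1/1), width = 1/1 - 0/1 = 1/1
  'a': [0/1 + 1/1*0/1, 0/1 + 1/1*2/5) = [0/1, 2/5)
  'e': [0/1 + 1/1*2/5, 0/1 + 1/1*1/2) = [2/5, 1/2)
  'd': [0/1 + 1/1*1/2, 0/1 + 1/1*1/1) = [1/2, 1/1) <- contains code 7/8
  emit 'd', narrow to [1/2, 1/1)
Step 2: interval [1/2, 1/1), width = 1/1 - 1/2 = 1/2
  'a': [1/2 + 1/2*0/1, 1/2 + 1/2*2/5) = [1/2, 7/10)
  'e': [1/2 + 1/2*2/5, 1/2 + 1/2*1/2) = [7/10, 3/4)
  'd': [1/2 + 1/2*1/2, 1/2 + 1/2*1/1) = [3/4, 1/1) <- contains code 7/8
  emit 'd', narrow to [3/4, 1/1)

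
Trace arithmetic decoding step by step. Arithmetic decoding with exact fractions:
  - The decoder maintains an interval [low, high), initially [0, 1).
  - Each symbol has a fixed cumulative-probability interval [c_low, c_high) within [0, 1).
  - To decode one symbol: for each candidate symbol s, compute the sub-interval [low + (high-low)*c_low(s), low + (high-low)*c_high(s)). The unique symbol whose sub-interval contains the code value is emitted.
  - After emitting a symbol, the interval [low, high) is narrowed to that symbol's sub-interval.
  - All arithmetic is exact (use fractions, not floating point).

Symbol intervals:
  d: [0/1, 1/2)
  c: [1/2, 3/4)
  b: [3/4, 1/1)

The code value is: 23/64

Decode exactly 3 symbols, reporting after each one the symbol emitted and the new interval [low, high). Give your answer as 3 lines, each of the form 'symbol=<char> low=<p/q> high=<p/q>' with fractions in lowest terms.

Step 1: interval [0/1, 1/1), width = 1/1 - 0/1 = 1/1
  'd': [0/1 + 1/1*0/1, 0/1 + 1/1*1/2) = [0/1, 1/2) <- contains code 23/64
  'c': [0/1 + 1/1*1/2, 0/1 + 1/1*3/4) = [1/2, 3/4)
  'b': [0/1 + 1/1*3/4, 0/1 + 1/1*1/1) = [3/4, 1/1)
  emit 'd', narrow to [0/1, 1/2)
Step 2: interval [0/1, 1/2), width = 1/2 - 0/1 = 1/2
  'd': [0/1 + 1/2*0/1, 0/1 + 1/2*1/2) = [0/1, 1/4)
  'c': [0/1 + 1/2*1/2, 0/1 + 1/2*3/4) = [1/4, 3/8) <- contains code 23/64
  'b': [0/1 + 1/2*3/4, 0/1 + 1/2*1/1) = [3/8, 1/2)
  emit 'c', narrow to [1/4, 3/8)
Step 3: interval [1/4, 3/8), width = 3/8 - 1/4 = 1/8
  'd': [1/4 + 1/8*0/1, 1/4 + 1/8*1/2) = [1/4, 5/16)
  'c': [1/4 + 1/8*1/2, 1/4 + 1/8*3/4) = [5/16, 11/32)
  'b': [1/4 + 1/8*3/4, 1/4 + 1/8*1/1) = [11/32, 3/8) <- contains code 23/64
  emit 'b', narrow to [11/32, 3/8)

Answer: symbol=d low=0/1 high=1/2
symbol=c low=1/4 high=3/8
symbol=b low=11/32 high=3/8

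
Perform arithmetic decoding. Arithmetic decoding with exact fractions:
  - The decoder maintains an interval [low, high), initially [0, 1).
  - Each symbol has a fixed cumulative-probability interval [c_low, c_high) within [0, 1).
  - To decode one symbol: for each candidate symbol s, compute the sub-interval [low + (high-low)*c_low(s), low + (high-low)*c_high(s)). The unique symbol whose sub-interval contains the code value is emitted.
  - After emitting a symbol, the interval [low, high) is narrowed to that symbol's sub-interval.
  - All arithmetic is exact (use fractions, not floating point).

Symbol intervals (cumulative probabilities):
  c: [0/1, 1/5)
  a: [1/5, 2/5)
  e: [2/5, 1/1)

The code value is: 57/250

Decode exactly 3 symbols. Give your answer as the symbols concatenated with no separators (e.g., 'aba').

Step 1: interval [0/1, 1/1), width = 1/1 - 0/1 = 1/1
  'c': [0/1 + 1/1*0/1, 0/1 + 1/1*1/5) = [0/1, 1/5)
  'a': [0/1 + 1/1*1/5, 0/1 + 1/1*2/5) = [1/5, 2/5) <- contains code 57/250
  'e': [0/1 + 1/1*2/5, 0/1 + 1/1*1/1) = [2/5, 1/1)
  emit 'a', narrow to [1/5, 2/5)
Step 2: interval [1/5, 2/5), width = 2/5 - 1/5 = 1/5
  'c': [1/5 + 1/5*0/1, 1/5 + 1/5*1/5) = [1/5, 6/25) <- contains code 57/250
  'a': [1/5 + 1/5*1/5, 1/5 + 1/5*2/5) = [6/25, 7/25)
  'e': [1/5 + 1/5*2/5, 1/5 + 1/5*1/1) = [7/25, 2/5)
  emit 'c', narrow to [1/5, 6/25)
Step 3: interval [1/5, 6/25), width = 6/25 - 1/5 = 1/25
  'c': [1/5 + 1/25*0/1, 1/5 + 1/25*1/5) = [1/5, 26/125)
  'a': [1/5 + 1/25*1/5, 1/5 + 1/25*2/5) = [26/125, 27/125)
  'e': [1/5 + 1/25*2/5, 1/5 + 1/25*1/1) = [27/125, 6/25) <- contains code 57/250
  emit 'e', narrow to [27/125, 6/25)

Answer: ace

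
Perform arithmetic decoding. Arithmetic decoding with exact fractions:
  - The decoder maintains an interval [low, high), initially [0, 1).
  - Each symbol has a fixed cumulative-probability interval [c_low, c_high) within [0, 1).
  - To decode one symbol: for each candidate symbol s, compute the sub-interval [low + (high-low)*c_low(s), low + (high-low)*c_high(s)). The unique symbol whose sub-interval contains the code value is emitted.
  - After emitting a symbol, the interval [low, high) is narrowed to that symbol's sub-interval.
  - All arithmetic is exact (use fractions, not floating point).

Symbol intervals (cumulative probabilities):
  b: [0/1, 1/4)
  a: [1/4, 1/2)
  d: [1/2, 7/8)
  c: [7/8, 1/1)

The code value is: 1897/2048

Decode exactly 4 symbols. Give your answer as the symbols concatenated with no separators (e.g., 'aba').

Step 1: interval [0/1, 1/1), width = 1/1 - 0/1 = 1/1
  'b': [0/1 + 1/1*0/1, 0/1 + 1/1*1/4) = [0/1, 1/4)
  'a': [0/1 + 1/1*1/4, 0/1 + 1/1*1/2) = [1/4, 1/2)
  'd': [0/1 + 1/1*1/2, 0/1 + 1/1*7/8) = [1/2, 7/8)
  'c': [0/1 + 1/1*7/8, 0/1 + 1/1*1/1) = [7/8, 1/1) <- contains code 1897/2048
  emit 'c', narrow to [7/8, 1/1)
Step 2: interval [7/8, 1/1), width = 1/1 - 7/8 = 1/8
  'b': [7/8 + 1/8*0/1, 7/8 + 1/8*1/4) = [7/8, 29/32)
  'a': [7/8 + 1/8*1/4, 7/8 + 1/8*1/2) = [29/32, 15/16) <- contains code 1897/2048
  'd': [7/8 + 1/8*1/2, 7/8 + 1/8*7/8) = [15/16, 63/64)
  'c': [7/8 + 1/8*7/8, 7/8 + 1/8*1/1) = [63/64, 1/1)
  emit 'a', narrow to [29/32, 15/16)
Step 3: interval [29/32, 15/16), width = 15/16 - 29/32 = 1/32
  'b': [29/32 + 1/32*0/1, 29/32 + 1/32*1/4) = [29/32, 117/128)
  'a': [29/32 + 1/32*1/4, 29/32 + 1/32*1/2) = [117/128, 59/64)
  'd': [29/32 + 1/32*1/2, 29/32 + 1/32*7/8) = [59/64, 239/256) <- contains code 1897/2048
  'c': [29/32 + 1/32*7/8, 29/32 + 1/32*1/1) = [239/256, 15/16)
  emit 'd', narrow to [59/64, 239/256)
Step 4: interval [59/64, 239/256), width = 239/256 - 59/64 = 3/256
  'b': [59/64 + 3/256*0/1, 59/64 + 3/256*1/4) = [59/64, 947/1024)
  'a': [59/64 + 3/256*1/4, 59/64 + 3/256*1/2) = [947/1024, 475/512) <- contains code 1897/2048
  'd': [59/64 + 3/256*1/2, 59/64 + 3/256*7/8) = [475/512, 1909/2048)
  'c': [59/64 + 3/256*7/8, 59/64 + 3/256*1/1) = [1909/2048, 239/256)
  emit 'a', narrow to [947/1024, 475/512)

Answer: cada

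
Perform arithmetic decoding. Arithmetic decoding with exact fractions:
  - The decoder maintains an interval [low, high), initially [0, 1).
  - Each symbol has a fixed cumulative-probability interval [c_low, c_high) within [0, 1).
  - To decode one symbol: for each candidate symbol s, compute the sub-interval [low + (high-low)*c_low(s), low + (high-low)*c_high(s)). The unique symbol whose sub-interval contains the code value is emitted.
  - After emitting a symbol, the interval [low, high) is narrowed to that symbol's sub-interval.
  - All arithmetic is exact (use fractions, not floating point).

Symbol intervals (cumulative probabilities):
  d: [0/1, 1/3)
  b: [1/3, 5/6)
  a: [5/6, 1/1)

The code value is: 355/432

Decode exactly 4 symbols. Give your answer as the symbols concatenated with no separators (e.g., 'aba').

Answer: baad

Derivation:
Step 1: interval [0/1, 1/1), width = 1/1 - 0/1 = 1/1
  'd': [0/1 + 1/1*0/1, 0/1 + 1/1*1/3) = [0/1, 1/3)
  'b': [0/1 + 1/1*1/3, 0/1 + 1/1*5/6) = [1/3, 5/6) <- contains code 355/432
  'a': [0/1 + 1/1*5/6, 0/1 + 1/1*1/1) = [5/6, 1/1)
  emit 'b', narrow to [1/3, 5/6)
Step 2: interval [1/3, 5/6), width = 5/6 - 1/3 = 1/2
  'd': [1/3 + 1/2*0/1, 1/3 + 1/2*1/3) = [1/3, 1/2)
  'b': [1/3 + 1/2*1/3, 1/3 + 1/2*5/6) = [1/2, 3/4)
  'a': [1/3 + 1/2*5/6, 1/3 + 1/2*1/1) = [3/4, 5/6) <- contains code 355/432
  emit 'a', narrow to [3/4, 5/6)
Step 3: interval [3/4, 5/6), width = 5/6 - 3/4 = 1/12
  'd': [3/4 + 1/12*0/1, 3/4 + 1/12*1/3) = [3/4, 7/9)
  'b': [3/4 + 1/12*1/3, 3/4 + 1/12*5/6) = [7/9, 59/72)
  'a': [3/4 + 1/12*5/6, 3/4 + 1/12*1/1) = [59/72, 5/6) <- contains code 355/432
  emit 'a', narrow to [59/72, 5/6)
Step 4: interval [59/72, 5/6), width = 5/6 - 59/72 = 1/72
  'd': [59/72 + 1/72*0/1, 59/72 + 1/72*1/3) = [59/72, 89/108) <- contains code 355/432
  'b': [59/72 + 1/72*1/3, 59/72 + 1/72*5/6) = [89/108, 359/432)
  'a': [59/72 + 1/72*5/6, 59/72 + 1/72*1/1) = [359/432, 5/6)
  emit 'd', narrow to [59/72, 89/108)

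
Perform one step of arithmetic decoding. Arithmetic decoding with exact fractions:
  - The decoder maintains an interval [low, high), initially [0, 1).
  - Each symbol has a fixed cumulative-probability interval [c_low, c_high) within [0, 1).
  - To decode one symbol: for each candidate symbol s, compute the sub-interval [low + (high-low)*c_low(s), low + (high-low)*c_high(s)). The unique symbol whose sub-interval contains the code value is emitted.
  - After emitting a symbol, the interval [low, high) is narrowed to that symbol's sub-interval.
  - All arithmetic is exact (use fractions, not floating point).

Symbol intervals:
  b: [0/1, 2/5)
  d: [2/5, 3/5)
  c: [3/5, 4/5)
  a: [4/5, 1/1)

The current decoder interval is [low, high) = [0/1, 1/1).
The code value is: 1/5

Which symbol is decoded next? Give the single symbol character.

Interval width = high − low = 1/1 − 0/1 = 1/1
Scaled code = (code − low) / width = (1/5 − 0/1) / 1/1 = 1/5
  b: [0/1, 2/5) ← scaled code falls here ✓
  d: [2/5, 3/5) 
  c: [3/5, 4/5) 
  a: [4/5, 1/1) 

Answer: b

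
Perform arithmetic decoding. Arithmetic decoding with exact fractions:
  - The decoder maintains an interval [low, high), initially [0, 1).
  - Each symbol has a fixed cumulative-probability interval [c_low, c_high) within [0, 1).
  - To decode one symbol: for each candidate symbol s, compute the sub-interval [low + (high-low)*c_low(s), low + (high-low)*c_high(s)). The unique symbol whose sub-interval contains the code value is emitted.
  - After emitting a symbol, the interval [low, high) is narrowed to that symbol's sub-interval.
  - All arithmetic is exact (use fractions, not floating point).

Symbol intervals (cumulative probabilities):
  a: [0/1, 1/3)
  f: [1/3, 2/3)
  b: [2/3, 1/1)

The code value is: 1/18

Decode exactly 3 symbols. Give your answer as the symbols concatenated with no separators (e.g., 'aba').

Step 1: interval [0/1, 1/1), width = 1/1 - 0/1 = 1/1
  'a': [0/1 + 1/1*0/1, 0/1 + 1/1*1/3) = [0/1, 1/3) <- contains code 1/18
  'f': [0/1 + 1/1*1/3, 0/1 + 1/1*2/3) = [1/3, 2/3)
  'b': [0/1 + 1/1*2/3, 0/1 + 1/1*1/1) = [2/3, 1/1)
  emit 'a', narrow to [0/1, 1/3)
Step 2: interval [0/1, 1/3), width = 1/3 - 0/1 = 1/3
  'a': [0/1 + 1/3*0/1, 0/1 + 1/3*1/3) = [0/1, 1/9) <- contains code 1/18
  'f': [0/1 + 1/3*1/3, 0/1 + 1/3*2/3) = [1/9, 2/9)
  'b': [0/1 + 1/3*2/3, 0/1 + 1/3*1/1) = [2/9, 1/3)
  emit 'a', narrow to [0/1, 1/9)
Step 3: interval [0/1, 1/9), width = 1/9 - 0/1 = 1/9
  'a': [0/1 + 1/9*0/1, 0/1 + 1/9*1/3) = [0/1, 1/27)
  'f': [0/1 + 1/9*1/3, 0/1 + 1/9*2/3) = [1/27, 2/27) <- contains code 1/18
  'b': [0/1 + 1/9*2/3, 0/1 + 1/9*1/1) = [2/27, 1/9)
  emit 'f', narrow to [1/27, 2/27)

Answer: aaf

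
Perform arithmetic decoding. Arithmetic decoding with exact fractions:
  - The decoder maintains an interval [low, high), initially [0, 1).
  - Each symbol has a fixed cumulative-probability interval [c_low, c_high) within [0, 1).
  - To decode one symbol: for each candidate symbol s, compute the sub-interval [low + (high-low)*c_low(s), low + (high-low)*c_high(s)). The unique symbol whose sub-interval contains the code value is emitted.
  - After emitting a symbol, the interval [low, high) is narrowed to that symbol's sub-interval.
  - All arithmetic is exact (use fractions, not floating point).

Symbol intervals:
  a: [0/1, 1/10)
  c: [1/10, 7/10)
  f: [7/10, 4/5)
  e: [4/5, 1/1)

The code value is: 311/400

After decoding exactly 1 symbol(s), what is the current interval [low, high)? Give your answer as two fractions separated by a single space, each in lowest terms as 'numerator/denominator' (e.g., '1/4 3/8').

Step 1: interval [0/1, 1/1), width = 1/1 - 0/1 = 1/1
  'a': [0/1 + 1/1*0/1, 0/1 + 1/1*1/10) = [0/1, 1/10)
  'c': [0/1 + 1/1*1/10, 0/1 + 1/1*7/10) = [1/10, 7/10)
  'f': [0/1 + 1/1*7/10, 0/1 + 1/1*4/5) = [7/10, 4/5) <- contains code 311/400
  'e': [0/1 + 1/1*4/5, 0/1 + 1/1*1/1) = [4/5, 1/1)
  emit 'f', narrow to [7/10, 4/5)

Answer: 7/10 4/5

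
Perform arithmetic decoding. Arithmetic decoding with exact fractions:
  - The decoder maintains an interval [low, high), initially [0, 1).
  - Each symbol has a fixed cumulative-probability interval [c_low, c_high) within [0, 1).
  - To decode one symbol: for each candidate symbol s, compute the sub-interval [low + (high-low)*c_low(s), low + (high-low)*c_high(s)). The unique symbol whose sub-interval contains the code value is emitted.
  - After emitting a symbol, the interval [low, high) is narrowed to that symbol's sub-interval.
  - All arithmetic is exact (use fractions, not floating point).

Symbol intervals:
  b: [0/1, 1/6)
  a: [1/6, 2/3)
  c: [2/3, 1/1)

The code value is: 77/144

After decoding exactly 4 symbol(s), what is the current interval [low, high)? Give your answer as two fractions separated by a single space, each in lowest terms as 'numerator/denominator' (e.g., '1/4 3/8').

Step 1: interval [0/1, 1/1), width = 1/1 - 0/1 = 1/1
  'b': [0/1 + 1/1*0/1, 0/1 + 1/1*1/6) = [0/1, 1/6)
  'a': [0/1 + 1/1*1/6, 0/1 + 1/1*2/3) = [1/6, 2/3) <- contains code 77/144
  'c': [0/1 + 1/1*2/3, 0/1 + 1/1*1/1) = [2/3, 1/1)
  emit 'a', narrow to [1/6, 2/3)
Step 2: interval [1/6, 2/3), width = 2/3 - 1/6 = 1/2
  'b': [1/6 + 1/2*0/1, 1/6 + 1/2*1/6) = [1/6, 1/4)
  'a': [1/6 + 1/2*1/6, 1/6 + 1/2*2/3) = [1/4, 1/2)
  'c': [1/6 + 1/2*2/3, 1/6 + 1/2*1/1) = [1/2, 2/3) <- contains code 77/144
  emit 'c', narrow to [1/2, 2/3)
Step 3: interval [1/2, 2/3), width = 2/3 - 1/2 = 1/6
  'b': [1/2 + 1/6*0/1, 1/2 + 1/6*1/6) = [1/2, 19/36)
  'a': [1/2 + 1/6*1/6, 1/2 + 1/6*2/3) = [19/36, 11/18) <- contains code 77/144
  'c': [1/2 + 1/6*2/3, 1/2 + 1/6*1/1) = [11/18, 2/3)
  emit 'a', narrow to [19/36, 11/18)
Step 4: interval [19/36, 11/18), width = 11/18 - 19/36 = 1/12
  'b': [19/36 + 1/12*0/1, 19/36 + 1/12*1/6) = [19/36, 13/24) <- contains code 77/144
  'a': [19/36 + 1/12*1/6, 19/36 + 1/12*2/3) = [13/24, 7/12)
  'c': [19/36 + 1/12*2/3, 19/36 + 1/12*1/1) = [7/12, 11/18)
  emit 'b', narrow to [19/36, 13/24)

Answer: 19/36 13/24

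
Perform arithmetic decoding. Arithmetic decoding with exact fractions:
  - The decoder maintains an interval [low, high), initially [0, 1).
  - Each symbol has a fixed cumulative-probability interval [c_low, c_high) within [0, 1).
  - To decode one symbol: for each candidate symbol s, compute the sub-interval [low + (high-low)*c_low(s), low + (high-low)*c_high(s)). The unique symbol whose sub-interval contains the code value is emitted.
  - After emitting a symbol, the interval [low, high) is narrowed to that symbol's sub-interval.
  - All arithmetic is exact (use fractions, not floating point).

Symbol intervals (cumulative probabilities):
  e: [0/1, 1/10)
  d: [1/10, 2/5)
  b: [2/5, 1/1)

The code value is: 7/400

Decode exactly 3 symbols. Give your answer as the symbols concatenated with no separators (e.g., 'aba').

Answer: edd

Derivation:
Step 1: interval [0/1, 1/1), width = 1/1 - 0/1 = 1/1
  'e': [0/1 + 1/1*0/1, 0/1 + 1/1*1/10) = [0/1, 1/10) <- contains code 7/400
  'd': [0/1 + 1/1*1/10, 0/1 + 1/1*2/5) = [1/10, 2/5)
  'b': [0/1 + 1/1*2/5, 0/1 + 1/1*1/1) = [2/5, 1/1)
  emit 'e', narrow to [0/1, 1/10)
Step 2: interval [0/1, 1/10), width = 1/10 - 0/1 = 1/10
  'e': [0/1 + 1/10*0/1, 0/1 + 1/10*1/10) = [0/1, 1/100)
  'd': [0/1 + 1/10*1/10, 0/1 + 1/10*2/5) = [1/100, 1/25) <- contains code 7/400
  'b': [0/1 + 1/10*2/5, 0/1 + 1/10*1/1) = [1/25, 1/10)
  emit 'd', narrow to [1/100, 1/25)
Step 3: interval [1/100, 1/25), width = 1/25 - 1/100 = 3/100
  'e': [1/100 + 3/100*0/1, 1/100 + 3/100*1/10) = [1/100, 13/1000)
  'd': [1/100 + 3/100*1/10, 1/100 + 3/100*2/5) = [13/1000, 11/500) <- contains code 7/400
  'b': [1/100 + 3/100*2/5, 1/100 + 3/100*1/1) = [11/500, 1/25)
  emit 'd', narrow to [13/1000, 11/500)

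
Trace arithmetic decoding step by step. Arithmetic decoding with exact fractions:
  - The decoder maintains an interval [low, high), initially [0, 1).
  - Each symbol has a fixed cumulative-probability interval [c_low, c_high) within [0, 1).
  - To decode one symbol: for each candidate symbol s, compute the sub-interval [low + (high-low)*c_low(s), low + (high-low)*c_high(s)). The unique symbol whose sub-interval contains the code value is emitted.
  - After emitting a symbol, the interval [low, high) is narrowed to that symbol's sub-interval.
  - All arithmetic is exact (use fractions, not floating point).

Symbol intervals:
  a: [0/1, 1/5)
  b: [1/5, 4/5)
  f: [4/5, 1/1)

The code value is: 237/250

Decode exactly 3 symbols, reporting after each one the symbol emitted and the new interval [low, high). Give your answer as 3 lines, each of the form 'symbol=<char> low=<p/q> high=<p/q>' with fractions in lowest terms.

Answer: symbol=f low=4/5 high=1/1
symbol=b low=21/25 high=24/25
symbol=f low=117/125 high=24/25

Derivation:
Step 1: interval [0/1, 1/1), width = 1/1 - 0/1 = 1/1
  'a': [0/1 + 1/1*0/1, 0/1 + 1/1*1/5) = [0/1, 1/5)
  'b': [0/1 + 1/1*1/5, 0/1 + 1/1*4/5) = [1/5, 4/5)
  'f': [0/1 + 1/1*4/5, 0/1 + 1/1*1/1) = [4/5, 1/1) <- contains code 237/250
  emit 'f', narrow to [4/5, 1/1)
Step 2: interval [4/5, 1/1), width = 1/1 - 4/5 = 1/5
  'a': [4/5 + 1/5*0/1, 4/5 + 1/5*1/5) = [4/5, 21/25)
  'b': [4/5 + 1/5*1/5, 4/5 + 1/5*4/5) = [21/25, 24/25) <- contains code 237/250
  'f': [4/5 + 1/5*4/5, 4/5 + 1/5*1/1) = [24/25, 1/1)
  emit 'b', narrow to [21/25, 24/25)
Step 3: interval [21/25, 24/25), width = 24/25 - 21/25 = 3/25
  'a': [21/25 + 3/25*0/1, 21/25 + 3/25*1/5) = [21/25, 108/125)
  'b': [21/25 + 3/25*1/5, 21/25 + 3/25*4/5) = [108/125, 117/125)
  'f': [21/25 + 3/25*4/5, 21/25 + 3/25*1/1) = [117/125, 24/25) <- contains code 237/250
  emit 'f', narrow to [117/125, 24/25)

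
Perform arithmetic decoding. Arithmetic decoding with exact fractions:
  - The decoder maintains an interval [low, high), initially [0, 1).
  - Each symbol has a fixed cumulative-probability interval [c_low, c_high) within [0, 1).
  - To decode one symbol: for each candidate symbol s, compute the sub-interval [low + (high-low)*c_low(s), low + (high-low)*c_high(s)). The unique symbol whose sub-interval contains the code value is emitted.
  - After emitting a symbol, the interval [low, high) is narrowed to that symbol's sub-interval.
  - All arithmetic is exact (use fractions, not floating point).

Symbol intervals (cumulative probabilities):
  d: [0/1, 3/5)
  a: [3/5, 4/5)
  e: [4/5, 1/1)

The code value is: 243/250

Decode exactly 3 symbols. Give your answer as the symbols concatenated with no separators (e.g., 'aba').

Answer: eed

Derivation:
Step 1: interval [0/1, 1/1), width = 1/1 - 0/1 = 1/1
  'd': [0/1 + 1/1*0/1, 0/1 + 1/1*3/5) = [0/1, 3/5)
  'a': [0/1 + 1/1*3/5, 0/1 + 1/1*4/5) = [3/5, 4/5)
  'e': [0/1 + 1/1*4/5, 0/1 + 1/1*1/1) = [4/5, 1/1) <- contains code 243/250
  emit 'e', narrow to [4/5, 1/1)
Step 2: interval [4/5, 1/1), width = 1/1 - 4/5 = 1/5
  'd': [4/5 + 1/5*0/1, 4/5 + 1/5*3/5) = [4/5, 23/25)
  'a': [4/5 + 1/5*3/5, 4/5 + 1/5*4/5) = [23/25, 24/25)
  'e': [4/5 + 1/5*4/5, 4/5 + 1/5*1/1) = [24/25, 1/1) <- contains code 243/250
  emit 'e', narrow to [24/25, 1/1)
Step 3: interval [24/25, 1/1), width = 1/1 - 24/25 = 1/25
  'd': [24/25 + 1/25*0/1, 24/25 + 1/25*3/5) = [24/25, 123/125) <- contains code 243/250
  'a': [24/25 + 1/25*3/5, 24/25 + 1/25*4/5) = [123/125, 124/125)
  'e': [24/25 + 1/25*4/5, 24/25 + 1/25*1/1) = [124/125, 1/1)
  emit 'd', narrow to [24/25, 123/125)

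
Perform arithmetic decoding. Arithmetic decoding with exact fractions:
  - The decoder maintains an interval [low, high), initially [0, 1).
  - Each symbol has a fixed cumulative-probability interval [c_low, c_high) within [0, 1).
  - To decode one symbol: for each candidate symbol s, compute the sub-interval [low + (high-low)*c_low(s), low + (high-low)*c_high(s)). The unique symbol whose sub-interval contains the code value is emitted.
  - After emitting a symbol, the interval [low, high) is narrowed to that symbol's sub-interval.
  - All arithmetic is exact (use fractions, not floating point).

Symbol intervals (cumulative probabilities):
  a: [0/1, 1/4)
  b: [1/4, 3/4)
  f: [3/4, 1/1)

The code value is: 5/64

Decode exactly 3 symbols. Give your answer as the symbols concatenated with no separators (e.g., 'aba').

Step 1: interval [0/1, 1/1), width = 1/1 - 0/1 = 1/1
  'a': [0/1 + 1/1*0/1, 0/1 + 1/1*1/4) = [0/1, 1/4) <- contains code 5/64
  'b': [0/1 + 1/1*1/4, 0/1 + 1/1*3/4) = [1/4, 3/4)
  'f': [0/1 + 1/1*3/4, 0/1 + 1/1*1/1) = [3/4, 1/1)
  emit 'a', narrow to [0/1, 1/4)
Step 2: interval [0/1, 1/4), width = 1/4 - 0/1 = 1/4
  'a': [0/1 + 1/4*0/1, 0/1 + 1/4*1/4) = [0/1, 1/16)
  'b': [0/1 + 1/4*1/4, 0/1 + 1/4*3/4) = [1/16, 3/16) <- contains code 5/64
  'f': [0/1 + 1/4*3/4, 0/1 + 1/4*1/1) = [3/16, 1/4)
  emit 'b', narrow to [1/16, 3/16)
Step 3: interval [1/16, 3/16), width = 3/16 - 1/16 = 1/8
  'a': [1/16 + 1/8*0/1, 1/16 + 1/8*1/4) = [1/16, 3/32) <- contains code 5/64
  'b': [1/16 + 1/8*1/4, 1/16 + 1/8*3/4) = [3/32, 5/32)
  'f': [1/16 + 1/8*3/4, 1/16 + 1/8*1/1) = [5/32, 3/16)
  emit 'a', narrow to [1/16, 3/32)

Answer: aba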